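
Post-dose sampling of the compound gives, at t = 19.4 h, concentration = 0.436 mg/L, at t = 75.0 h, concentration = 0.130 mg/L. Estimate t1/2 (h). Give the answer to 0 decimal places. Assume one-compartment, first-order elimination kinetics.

32 h

k = ln(C₁/C₂) / (t₂ − t₁) = ln(0.436/0.130) / (75.0 − 19.4)
  = 1.210 / 55.60 = 0.02176 h⁻¹
t½ = ln2 / k = 0.693147 / 0.02176 = 31.85 h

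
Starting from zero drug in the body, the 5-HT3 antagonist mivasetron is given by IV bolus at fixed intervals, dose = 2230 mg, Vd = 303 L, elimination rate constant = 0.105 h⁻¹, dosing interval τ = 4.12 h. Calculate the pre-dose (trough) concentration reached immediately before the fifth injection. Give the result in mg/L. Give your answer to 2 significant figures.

11 mg/L

C₀ per dose = Dose / Vd = 2230 / 303 = 7.360 mg/L
Fraction remaining after one interval: r = e^(−kτ) = e^(−0.1050 × 4.12) = 0.6488
Before dose 5, 4 doses have been given (aged 1τ, 2τ, 3τ, 4τ).
C_trough = C₀ × (r + r² + … + r^4) = C₀ × r(1−r^4)/(1−r)
        = 7.360 × 0.6488 × (1 − 0.1772) / (1 − 0.6488) = 11.19 mg/L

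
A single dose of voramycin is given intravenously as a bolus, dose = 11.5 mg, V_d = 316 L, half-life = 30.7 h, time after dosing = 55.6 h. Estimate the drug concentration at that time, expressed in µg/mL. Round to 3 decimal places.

C₀ = Dose / Vd = 11.50 / 316 = 0.03639 mg/L
k = ln2 / t½ = 0.693147 / 30.7 = 0.02258 h⁻¹
C = C₀ · e^(−k·t) = 0.03639 × e^(−0.02258 × 55.6)
  = 0.03639 × 0.2849 = 0.01037 mg/L
(0.01037 mg/L = 0.01037 µg/mL)

0.010 µg/mL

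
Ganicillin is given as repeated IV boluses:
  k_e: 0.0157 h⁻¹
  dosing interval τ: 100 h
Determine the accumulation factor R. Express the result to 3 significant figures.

1.26

e^(−kτ) = e^(−0.01570 × 100) = 0.2080
Accumulation ratio R = 1 / (1 − e^(−kτ)) = 1 / (1 − 0.2080) = 1.263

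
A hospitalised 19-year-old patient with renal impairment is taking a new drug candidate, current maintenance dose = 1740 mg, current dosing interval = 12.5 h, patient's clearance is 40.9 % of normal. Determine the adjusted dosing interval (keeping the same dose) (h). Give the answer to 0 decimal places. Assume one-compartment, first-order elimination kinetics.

To keep the same average steady-state level, dosing rate must scale with clearance.
CL ratio = 40.9 / 100 = 0.4090
New interval (same dose) = 12.5 / 0.4090 = 30.56 h

31 h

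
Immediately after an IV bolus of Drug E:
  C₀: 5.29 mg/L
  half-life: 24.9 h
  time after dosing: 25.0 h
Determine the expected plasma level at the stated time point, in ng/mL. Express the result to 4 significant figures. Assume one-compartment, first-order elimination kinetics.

2638 ng/mL

k = ln2 / t½ = 0.693147 / 24.9 = 0.02784 h⁻¹
C = C₀ · e^(−k·t) = 5.290 × e^(−0.02784 × 25.0)
  = 5.290 × 0.4986 = 2.638 mg/L
Convert: 2.638 mg/L × 1000 = 2638 ng/mL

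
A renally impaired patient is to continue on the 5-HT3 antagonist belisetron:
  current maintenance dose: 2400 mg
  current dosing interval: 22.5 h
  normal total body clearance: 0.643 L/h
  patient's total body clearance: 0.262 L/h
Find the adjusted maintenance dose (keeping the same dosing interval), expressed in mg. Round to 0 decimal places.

To keep the same average steady-state level, dosing rate must scale with clearance.
CL ratio = 0.262 / 0.643 = 0.4075
New dose (same interval) = 2400 × 0.4075 = 978.0 mg

978 mg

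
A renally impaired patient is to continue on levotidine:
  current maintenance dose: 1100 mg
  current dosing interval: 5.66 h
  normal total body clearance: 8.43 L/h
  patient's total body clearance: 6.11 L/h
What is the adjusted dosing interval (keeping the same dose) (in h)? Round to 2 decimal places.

To keep the same average steady-state level, dosing rate must scale with clearance.
CL ratio = 6.11 / 8.43 = 0.7248
New interval (same dose) = 5.66 / 0.7248 = 7.809 h

7.81 h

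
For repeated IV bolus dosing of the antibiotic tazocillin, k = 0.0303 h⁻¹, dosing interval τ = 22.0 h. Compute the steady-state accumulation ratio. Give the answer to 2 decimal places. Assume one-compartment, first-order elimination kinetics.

2.06

e^(−kτ) = e^(−0.03030 × 22.0) = 0.5135
Accumulation ratio R = 1 / (1 − e^(−kτ)) = 1 / (1 − 0.5135) = 2.055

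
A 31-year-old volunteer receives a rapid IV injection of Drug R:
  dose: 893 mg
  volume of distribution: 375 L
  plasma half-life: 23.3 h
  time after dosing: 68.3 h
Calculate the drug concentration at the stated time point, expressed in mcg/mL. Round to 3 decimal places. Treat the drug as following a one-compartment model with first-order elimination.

0.312 mcg/mL

C₀ = Dose / Vd = 893.0 / 375 = 2.381 mg/L
k = ln2 / t½ = 0.693147 / 23.3 = 0.02975 h⁻¹
C = C₀ · e^(−k·t) = 2.381 × e^(−0.02975 × 68.3)
  = 2.381 × 0.1311 = 0.3121 mg/L
(0.3121 mg/L = 0.3121 mcg/mL)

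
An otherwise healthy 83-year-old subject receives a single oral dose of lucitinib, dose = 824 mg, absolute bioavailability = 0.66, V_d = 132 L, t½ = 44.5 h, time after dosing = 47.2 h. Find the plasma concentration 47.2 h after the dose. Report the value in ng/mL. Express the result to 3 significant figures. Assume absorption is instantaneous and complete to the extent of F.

Amount reaching circulation = F × Dose = 0.66 × 824.0 = 543.8 mg
C₀ = F·Dose / Vd = 543.8 / 132 = 4.120 mg/L
k = ln2 / t½ = 0.693147 / 44.5 = 0.01558 h⁻¹
C = C₀ · e^(−k·t) = 4.120 × e^(−0.01558 × 47.2)
  = 4.120 × 0.4793 = 1.975 mg/L
Convert: 1.975 mg/L × 1000 = 1975 ng/mL

1980 ng/mL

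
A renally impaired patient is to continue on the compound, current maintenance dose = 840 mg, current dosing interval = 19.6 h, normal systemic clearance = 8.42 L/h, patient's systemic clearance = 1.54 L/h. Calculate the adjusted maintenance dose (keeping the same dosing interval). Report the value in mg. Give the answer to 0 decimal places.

154 mg

To keep the same average steady-state level, dosing rate must scale with clearance.
CL ratio = 1.54 / 8.42 = 0.1829
New dose (same interval) = 840 × 0.1829 = 153.6 mg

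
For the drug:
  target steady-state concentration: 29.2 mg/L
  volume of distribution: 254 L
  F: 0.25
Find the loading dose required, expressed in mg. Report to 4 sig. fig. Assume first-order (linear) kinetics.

LD = Css × Vd / F = 29.2 × 254 / 0.25 = 29670 mg

29670 mg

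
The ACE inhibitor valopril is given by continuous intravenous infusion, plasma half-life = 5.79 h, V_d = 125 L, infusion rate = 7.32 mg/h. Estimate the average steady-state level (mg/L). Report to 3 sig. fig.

0.489 mg/L

k = ln2 / t½ = 0.693147 / 5.79 = 0.1197 h⁻¹
CL = k × Vd = 0.1197 × 125 = 14.96 L/h
At steady state Css = R₀ / CL = 7.32 / 14.96 = 0.4893 mg/L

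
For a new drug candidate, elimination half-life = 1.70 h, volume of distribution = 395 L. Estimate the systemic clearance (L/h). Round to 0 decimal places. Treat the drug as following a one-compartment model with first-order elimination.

k = ln2 / t½ = 0.693147 / 1.70 = 0.4077 h⁻¹
CL = k × Vd = 0.4077 × 395 = 161.0 L/h

161 L/h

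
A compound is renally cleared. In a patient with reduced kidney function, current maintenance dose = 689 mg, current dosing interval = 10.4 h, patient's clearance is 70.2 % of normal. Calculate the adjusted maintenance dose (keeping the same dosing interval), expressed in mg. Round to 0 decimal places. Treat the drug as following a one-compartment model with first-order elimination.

484 mg

To keep the same average steady-state level, dosing rate must scale with clearance.
CL ratio = 70.2 / 100 = 0.7020
New dose (same interval) = 689 × 0.7020 = 483.7 mg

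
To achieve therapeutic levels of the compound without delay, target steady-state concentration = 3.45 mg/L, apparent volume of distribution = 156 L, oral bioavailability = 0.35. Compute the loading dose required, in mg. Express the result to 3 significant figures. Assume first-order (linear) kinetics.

LD = Css × Vd / F = 3.45 × 156 / 0.35 = 1538 mg

1540 mg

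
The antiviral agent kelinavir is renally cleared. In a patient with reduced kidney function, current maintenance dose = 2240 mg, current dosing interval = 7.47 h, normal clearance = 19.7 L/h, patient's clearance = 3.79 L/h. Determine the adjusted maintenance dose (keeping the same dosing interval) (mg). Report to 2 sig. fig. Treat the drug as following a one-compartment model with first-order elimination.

To keep the same average steady-state level, dosing rate must scale with clearance.
CL ratio = 3.79 / 19.7 = 0.1924
New dose (same interval) = 2240 × 0.1924 = 431.0 mg

430 mg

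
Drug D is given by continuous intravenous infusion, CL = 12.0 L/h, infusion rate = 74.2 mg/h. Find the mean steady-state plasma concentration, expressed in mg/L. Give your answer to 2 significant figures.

6.2 mg/L

At steady state Css = R₀ / CL = 74.2 / 12.00 = 6.183 mg/L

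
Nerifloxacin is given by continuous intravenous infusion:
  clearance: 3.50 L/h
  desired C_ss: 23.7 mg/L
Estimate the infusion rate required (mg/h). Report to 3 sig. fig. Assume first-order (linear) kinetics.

At steady state, infusion rate R₀ = Css × CL = 23.7 × 3.500 = 82.95 mg/h

83.0 mg/h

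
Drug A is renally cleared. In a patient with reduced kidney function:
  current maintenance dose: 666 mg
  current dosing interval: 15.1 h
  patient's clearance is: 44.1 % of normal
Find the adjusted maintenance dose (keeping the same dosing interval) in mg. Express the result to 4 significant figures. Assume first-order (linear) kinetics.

To keep the same average steady-state level, dosing rate must scale with clearance.
CL ratio = 44.1 / 100 = 0.4410
New dose (same interval) = 666 × 0.4410 = 293.7 mg

293.7 mg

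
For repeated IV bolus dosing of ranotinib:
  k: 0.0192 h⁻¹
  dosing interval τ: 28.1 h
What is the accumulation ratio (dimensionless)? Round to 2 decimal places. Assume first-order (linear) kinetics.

2.40

e^(−kτ) = e^(−0.01920 × 28.1) = 0.5830
Accumulation ratio R = 1 / (1 − e^(−kτ)) = 1 / (1 − 0.5830) = 2.398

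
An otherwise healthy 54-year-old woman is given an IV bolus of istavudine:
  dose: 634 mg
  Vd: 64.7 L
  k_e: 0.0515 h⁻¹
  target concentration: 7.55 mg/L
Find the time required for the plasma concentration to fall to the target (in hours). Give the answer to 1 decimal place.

5.1 h

C₀ = Dose / Vd = 634.0 / 64.7 = 9.799 mg/L
t = ln(C₀ / C) / k = ln(9.799 / 7.55) / 0.05150
  = ln(1.298) / 0.05150 = 0.2608 / 0.05150 = 5.064 h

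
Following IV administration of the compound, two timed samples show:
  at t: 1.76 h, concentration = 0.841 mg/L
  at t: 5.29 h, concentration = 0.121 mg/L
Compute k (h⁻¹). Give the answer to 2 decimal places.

0.55 h⁻¹

k = ln(C₁/C₂) / (t₂ − t₁) = ln(0.841/0.121) / (5.29 − 1.76)
  = 1.939 / 3.530 = 0.5493 h⁻¹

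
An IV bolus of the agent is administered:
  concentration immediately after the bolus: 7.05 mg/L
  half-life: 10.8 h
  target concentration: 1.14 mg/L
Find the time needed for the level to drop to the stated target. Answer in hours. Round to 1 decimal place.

28.4 h

k = ln2 / t½ = 0.693147 / 10.8 = 0.06418 h⁻¹
t = ln(C₀ / C) / k = ln(7.050 / 1.14) / 0.06418
  = ln(6.184) / 0.06418 = 1.822 / 0.06418 = 28.39 h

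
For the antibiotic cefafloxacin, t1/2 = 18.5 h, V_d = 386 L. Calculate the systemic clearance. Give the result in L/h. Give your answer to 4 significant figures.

k = ln2 / t½ = 0.693147 / 18.5 = 0.03747 h⁻¹
CL = k × Vd = 0.03747 × 386 = 14.46 L/h

14.46 L/h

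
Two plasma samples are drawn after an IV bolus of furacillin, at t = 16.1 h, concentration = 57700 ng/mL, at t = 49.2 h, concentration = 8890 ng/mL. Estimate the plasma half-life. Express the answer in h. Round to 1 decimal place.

k = ln(C₁/C₂) / (t₂ − t₁) = ln(57700/8890) / (49.2 − 16.1)
  = 1.870 / 33.10 = 0.05650 h⁻¹
t½ = ln2 / k = 0.693147 / 0.05650 = 12.27 h

12.3 h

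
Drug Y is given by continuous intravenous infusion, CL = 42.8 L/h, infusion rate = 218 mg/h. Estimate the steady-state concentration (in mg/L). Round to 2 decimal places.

5.09 mg/L

At steady state Css = R₀ / CL = 218 / 42.80 = 5.093 mg/L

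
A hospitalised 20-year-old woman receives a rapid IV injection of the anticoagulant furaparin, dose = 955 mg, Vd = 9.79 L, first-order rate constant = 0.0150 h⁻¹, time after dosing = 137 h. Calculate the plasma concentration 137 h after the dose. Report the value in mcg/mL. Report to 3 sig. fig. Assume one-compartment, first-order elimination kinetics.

12.5 mcg/mL

C₀ = Dose / Vd = 955.0 / 9.79 = 97.55 mg/L
C = C₀ · e^(−k·t) = 97.55 × e^(−0.01500 × 137)
  = 97.55 × 0.1281 = 12.50 mg/L
(12.50 mg/L = 12.50 mcg/mL)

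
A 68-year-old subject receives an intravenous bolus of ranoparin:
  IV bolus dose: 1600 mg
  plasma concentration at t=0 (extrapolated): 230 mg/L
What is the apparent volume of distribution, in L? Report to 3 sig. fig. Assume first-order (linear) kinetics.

6.96 L

Vd = Dose / C₀ = 1600 / 230 = 6.957 L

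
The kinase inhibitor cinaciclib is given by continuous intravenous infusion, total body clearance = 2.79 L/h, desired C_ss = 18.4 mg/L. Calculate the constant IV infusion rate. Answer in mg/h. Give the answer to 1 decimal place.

51.3 mg/h

At steady state, infusion rate R₀ = Css × CL = 18.4 × 2.790 = 51.34 mg/h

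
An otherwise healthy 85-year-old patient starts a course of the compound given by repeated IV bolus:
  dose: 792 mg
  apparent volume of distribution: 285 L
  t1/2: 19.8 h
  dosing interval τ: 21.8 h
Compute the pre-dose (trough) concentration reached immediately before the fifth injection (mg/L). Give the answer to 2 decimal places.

2.31 mg/L

C₀ per dose = Dose / Vd = 792 / 285 = 2.779 mg/L
k = ln2 / t½ = 0.693147 / 19.8 = 0.03501 h⁻¹
Fraction remaining after one interval: r = e^(−kτ) = e^(−0.03501 × 21.8) = 0.4662
Before dose 5, 4 doses have been given (aged 1τ, 2τ, 3τ, 4τ).
C_trough = C₀ × (r + r² + … + r^4) = C₀ × r(1−r^4)/(1−r)
        = 2.779 × 0.4662 × (1 − 0.04724) / (1 − 0.4662) = 2.312 mg/L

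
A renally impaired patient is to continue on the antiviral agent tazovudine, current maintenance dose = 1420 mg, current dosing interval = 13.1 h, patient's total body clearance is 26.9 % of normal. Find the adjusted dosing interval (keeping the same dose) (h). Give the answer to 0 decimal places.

To keep the same average steady-state level, dosing rate must scale with clearance.
CL ratio = 26.9 / 100 = 0.2690
New interval (same dose) = 13.1 / 0.2690 = 48.70 h

49 h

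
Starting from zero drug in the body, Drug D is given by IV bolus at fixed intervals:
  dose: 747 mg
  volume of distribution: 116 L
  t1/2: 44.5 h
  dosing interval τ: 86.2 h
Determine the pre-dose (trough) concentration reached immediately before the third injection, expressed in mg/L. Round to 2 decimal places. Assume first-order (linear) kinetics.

2.12 mg/L

C₀ per dose = Dose / Vd = 747 / 116 = 6.440 mg/L
k = ln2 / t½ = 0.693147 / 44.5 = 0.01558 h⁻¹
Fraction remaining after one interval: r = e^(−kτ) = e^(−0.01558 × 86.2) = 0.2611
Before dose 3, 2 doses have been given (aged 1τ, 2τ).
C_trough = C₀ × (r + r²) = 6.440 × (0.2611 + 0.06817) = 2.120 mg/L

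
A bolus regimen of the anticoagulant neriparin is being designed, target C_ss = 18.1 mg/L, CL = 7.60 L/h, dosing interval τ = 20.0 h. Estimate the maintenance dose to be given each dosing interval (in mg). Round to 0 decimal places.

At steady state, Dose/τ = Css × CL.
Dose = Css × CL × τ = 18.1 × 7.600 × 20.0 = 2751 mg

2751 mg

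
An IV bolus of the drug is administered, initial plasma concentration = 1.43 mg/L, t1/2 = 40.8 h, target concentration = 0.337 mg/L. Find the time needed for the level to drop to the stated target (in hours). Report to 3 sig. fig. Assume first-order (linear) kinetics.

85.1 h

k = ln2 / t½ = 0.693147 / 40.8 = 0.01699 h⁻¹
t = ln(C₀ / C) / k = ln(1.430 / 0.337) / 0.01699
  = ln(4.243) / 0.01699 = 1.445 / 0.01699 = 85.05 h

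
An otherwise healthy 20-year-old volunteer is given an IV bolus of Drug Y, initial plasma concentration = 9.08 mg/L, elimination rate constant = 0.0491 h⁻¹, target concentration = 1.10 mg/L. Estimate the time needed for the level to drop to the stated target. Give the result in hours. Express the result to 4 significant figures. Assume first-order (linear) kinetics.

t = ln(C₀ / C) / k = ln(9.080 / 1.10) / 0.04910
  = ln(8.255) / 0.04910 = 2.111 / 0.04910 = 42.99 h

42.99 h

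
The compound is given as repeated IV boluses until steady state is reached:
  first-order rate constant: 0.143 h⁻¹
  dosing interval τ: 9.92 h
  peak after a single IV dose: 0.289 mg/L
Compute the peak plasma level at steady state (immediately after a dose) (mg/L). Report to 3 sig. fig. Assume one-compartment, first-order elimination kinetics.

e^(−kτ) = e^(−0.1430 × 9.92) = 0.2421
Accumulation ratio R = 1 / (1 − e^(−kτ)) = 1 / (1 − 0.2421) = 1.319
Steady-state peak = C₀ × R = 0.289 × 1.319 = 0.3812 mg/L

0.381 mg/L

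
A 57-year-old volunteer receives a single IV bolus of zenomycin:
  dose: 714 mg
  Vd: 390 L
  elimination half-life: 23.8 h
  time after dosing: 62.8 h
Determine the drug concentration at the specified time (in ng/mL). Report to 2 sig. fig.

290 ng/mL

C₀ = Dose / Vd = 714.0 / 390 = 1.831 mg/L
k = ln2 / t½ = 0.693147 / 23.8 = 0.02912 h⁻¹
C = C₀ · e^(−k·t) = 1.831 × e^(−0.02912 × 62.8)
  = 1.831 × 0.1606 = 0.2941 mg/L
Convert: 0.2941 mg/L × 1000 = 294.1 ng/mL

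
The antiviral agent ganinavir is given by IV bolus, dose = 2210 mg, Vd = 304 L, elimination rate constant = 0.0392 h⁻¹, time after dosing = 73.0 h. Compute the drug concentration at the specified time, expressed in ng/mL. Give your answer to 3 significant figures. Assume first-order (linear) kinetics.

C₀ = Dose / Vd = 2210 / 304 = 7.270 mg/L
C = C₀ · e^(−k·t) = 7.270 × e^(−0.03920 × 73.0)
  = 7.270 × 0.05718 = 0.4157 mg/L
Convert: 0.4157 mg/L × 1000 = 415.7 ng/mL

416 ng/mL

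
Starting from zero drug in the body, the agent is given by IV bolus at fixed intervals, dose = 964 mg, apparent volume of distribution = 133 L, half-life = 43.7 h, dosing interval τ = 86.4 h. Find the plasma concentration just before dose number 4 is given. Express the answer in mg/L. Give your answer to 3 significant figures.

C₀ per dose = Dose / Vd = 964 / 133 = 7.248 mg/L
k = ln2 / t½ = 0.693147 / 43.7 = 0.01586 h⁻¹
Fraction remaining after one interval: r = e^(−kτ) = e^(−0.01586 × 86.4) = 0.2540
Before dose 4, 3 doses have been given (aged 1τ, 2τ, 3τ).
C_trough = C₀ × (r + r² + … + r^3) = C₀ × r(1−r^3)/(1−r)
        = 7.248 × 0.2540 × (1 − 0.01639) / (1 − 0.2540) = 2.427 mg/L

2.43 mg/L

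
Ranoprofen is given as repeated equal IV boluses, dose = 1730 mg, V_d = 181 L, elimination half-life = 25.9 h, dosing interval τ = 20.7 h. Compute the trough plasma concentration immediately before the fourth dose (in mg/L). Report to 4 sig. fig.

C₀ per dose = Dose / Vd = 1730 / 181 = 9.558 mg/L
k = ln2 / t½ = 0.693147 / 25.9 = 0.02676 h⁻¹
Fraction remaining after one interval: r = e^(−kτ) = e^(−0.02676 × 20.7) = 0.5747
Before dose 4, 3 doses have been given (aged 1τ, 2τ, 3τ).
C_trough = C₀ × (r + r² + … + r^3) = C₀ × r(1−r^3)/(1−r)
        = 9.558 × 0.5747 × (1 − 0.1898) / (1 − 0.5747) = 10.46 mg/L

10.46 mg/L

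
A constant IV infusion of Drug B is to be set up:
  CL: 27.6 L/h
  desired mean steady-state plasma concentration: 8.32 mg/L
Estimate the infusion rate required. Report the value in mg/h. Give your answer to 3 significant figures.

At steady state, infusion rate R₀ = Css × CL = 8.32 × 27.60 = 229.6 mg/h

230 mg/h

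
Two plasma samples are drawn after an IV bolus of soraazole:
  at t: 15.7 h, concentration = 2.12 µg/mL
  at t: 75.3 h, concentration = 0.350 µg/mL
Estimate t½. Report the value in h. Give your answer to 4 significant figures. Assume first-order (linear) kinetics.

k = ln(C₁/C₂) / (t₂ − t₁) = ln(2.12/0.350) / (75.3 − 15.7)
  = 1.801 / 59.60 = 0.03022 h⁻¹
t½ = ln2 / k = 0.693147 / 0.03022 = 22.94 h

22.94 h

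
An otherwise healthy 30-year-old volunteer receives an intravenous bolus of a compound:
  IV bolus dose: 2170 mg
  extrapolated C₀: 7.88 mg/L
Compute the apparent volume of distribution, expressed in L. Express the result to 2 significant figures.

Vd = Dose / C₀ = 2170 / 7.88 = 275.4 L

280 L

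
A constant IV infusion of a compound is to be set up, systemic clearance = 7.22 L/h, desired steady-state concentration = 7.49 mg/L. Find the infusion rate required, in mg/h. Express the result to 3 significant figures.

At steady state, infusion rate R₀ = Css × CL = 7.49 × 7.220 = 54.08 mg/h

54.1 mg/h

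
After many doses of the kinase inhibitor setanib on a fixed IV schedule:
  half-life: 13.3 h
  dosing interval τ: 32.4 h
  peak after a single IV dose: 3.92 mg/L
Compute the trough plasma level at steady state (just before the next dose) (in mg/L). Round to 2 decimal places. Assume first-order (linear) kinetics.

0.89 mg/L

k = ln2 / t½ = 0.693147 / 13.3 = 0.05212 h⁻¹
e^(−kτ) = e^(−0.05212 × 32.4) = 0.1848
Accumulation ratio R = 1 / (1 − e^(−kτ)) = 1 / (1 − 0.1848) = 1.227
Steady-state trough = C₀ × R × e^(−kτ) = 3.92 × 1.227 × 0.1848 = 0.8889 mg/L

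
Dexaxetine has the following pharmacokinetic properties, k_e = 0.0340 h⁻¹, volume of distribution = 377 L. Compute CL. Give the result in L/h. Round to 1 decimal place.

CL = k × Vd = 0.0340 × 377 = 12.82 L/h

12.8 L/h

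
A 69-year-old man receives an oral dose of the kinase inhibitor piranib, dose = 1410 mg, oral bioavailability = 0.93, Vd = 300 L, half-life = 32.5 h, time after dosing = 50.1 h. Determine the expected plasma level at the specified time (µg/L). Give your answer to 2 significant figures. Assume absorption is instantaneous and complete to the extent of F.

Amount reaching circulation = F × Dose = 0.93 × 1410 = 1311 mg
C₀ = F·Dose / Vd = 1311 / 300 = 4.370 mg/L
k = ln2 / t½ = 0.693147 / 32.5 = 0.02133 h⁻¹
C = C₀ · e^(−k·t) = 4.370 × e^(−0.02133 × 50.1)
  = 4.370 × 0.3435 = 1.501 mg/L
Convert: 1.501 mg/L × 1000 = 1501 µg/L

1500 µg/L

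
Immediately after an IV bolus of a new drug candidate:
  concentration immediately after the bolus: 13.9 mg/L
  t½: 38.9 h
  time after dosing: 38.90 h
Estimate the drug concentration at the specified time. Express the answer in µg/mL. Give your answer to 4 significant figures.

6.950 µg/mL

k = ln2 / t½ = 0.693147 / 38.9 = 0.01782 h⁻¹
t / t½ = 38.90 / 38.9 = 1 half-lives
C = C₀ × (1/2)^1 = 13.90 × 0.5000 = 6.950 mg/L
(6.950 mg/L = 6.950 µg/mL)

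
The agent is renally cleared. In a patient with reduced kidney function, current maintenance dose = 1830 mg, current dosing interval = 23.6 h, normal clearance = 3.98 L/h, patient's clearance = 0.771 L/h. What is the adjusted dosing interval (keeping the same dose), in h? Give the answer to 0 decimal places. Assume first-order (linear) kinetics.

122 h

To keep the same average steady-state level, dosing rate must scale with clearance.
CL ratio = 0.771 / 3.98 = 0.1937
New interval (same dose) = 23.6 / 0.1937 = 121.8 h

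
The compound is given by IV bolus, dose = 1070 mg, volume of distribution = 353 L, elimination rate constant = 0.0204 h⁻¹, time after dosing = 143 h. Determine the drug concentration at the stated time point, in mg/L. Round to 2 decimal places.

0.16 mg/L

C₀ = Dose / Vd = 1070 / 353 = 3.031 mg/L
C = C₀ · e^(−k·t) = 3.031 × e^(−0.02040 × 143)
  = 3.031 × 0.05408 = 0.1639 mg/L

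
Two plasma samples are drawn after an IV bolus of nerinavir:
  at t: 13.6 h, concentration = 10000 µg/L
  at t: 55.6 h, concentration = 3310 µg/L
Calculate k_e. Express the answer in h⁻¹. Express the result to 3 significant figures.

k = ln(C₁/C₂) / (t₂ − t₁) = ln(10000/3310) / (55.6 − 13.6)
  = 1.106 / 42.00 = 0.02633 h⁻¹

0.0263 h⁻¹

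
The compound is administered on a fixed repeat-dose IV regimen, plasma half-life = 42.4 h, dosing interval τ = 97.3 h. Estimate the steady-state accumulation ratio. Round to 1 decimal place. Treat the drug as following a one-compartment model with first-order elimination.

1.3

k = ln2 / t½ = 0.693147 / 42.4 = 0.01635 h⁻¹
e^(−kτ) = e^(−0.01635 × 97.3) = 0.2038
Accumulation ratio R = 1 / (1 − e^(−kτ)) = 1 / (1 − 0.2038) = 1.256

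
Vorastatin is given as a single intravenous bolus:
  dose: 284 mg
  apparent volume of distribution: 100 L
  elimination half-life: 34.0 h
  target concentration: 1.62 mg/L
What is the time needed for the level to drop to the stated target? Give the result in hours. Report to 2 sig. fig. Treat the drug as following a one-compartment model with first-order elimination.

28 h

C₀ = Dose / Vd = 284.0 / 100 = 2.840 mg/L
k = ln2 / t½ = 0.693147 / 34.0 = 0.02039 h⁻¹
t = ln(C₀ / C) / k = ln(2.840 / 1.62) / 0.02039
  = ln(1.753) / 0.02039 = 0.5613 / 0.02039 = 27.53 h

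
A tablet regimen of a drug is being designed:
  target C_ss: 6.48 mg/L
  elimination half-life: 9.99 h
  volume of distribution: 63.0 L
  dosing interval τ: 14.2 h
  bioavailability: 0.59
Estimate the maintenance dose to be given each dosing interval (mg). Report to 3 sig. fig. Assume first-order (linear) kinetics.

k = ln2 / t½ = 0.693147 / 9.99 = 0.06938 h⁻¹
CL = k × Vd = 0.06938 × 63.0 = 4.371 L/h
At steady state, F × (Dose/τ) = Css × CL.
Dose = Css × CL × τ / F = 6.48 × 4.371 × 14.2 / 0.59 = 681.7 mg

682 mg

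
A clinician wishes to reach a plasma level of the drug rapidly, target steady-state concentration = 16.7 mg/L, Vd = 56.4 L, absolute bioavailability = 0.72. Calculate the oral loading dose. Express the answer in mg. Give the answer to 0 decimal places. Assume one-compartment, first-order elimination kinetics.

1308 mg

LD = Css × Vd / F = 16.7 × 56.4 / 0.72 = 1308 mg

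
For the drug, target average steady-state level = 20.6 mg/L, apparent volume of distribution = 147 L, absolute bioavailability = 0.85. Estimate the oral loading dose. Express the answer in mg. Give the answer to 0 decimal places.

3563 mg

LD = Css × Vd / F = 20.6 × 147 / 0.85 = 3563 mg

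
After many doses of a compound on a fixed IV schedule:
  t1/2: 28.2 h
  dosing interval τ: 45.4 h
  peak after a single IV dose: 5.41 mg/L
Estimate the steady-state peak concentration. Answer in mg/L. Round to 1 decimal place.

k = ln2 / t½ = 0.693147 / 28.2 = 0.02458 h⁻¹
e^(−kτ) = e^(−0.02458 × 45.4) = 0.3276
Accumulation ratio R = 1 / (1 − e^(−kτ)) = 1 / (1 − 0.3276) = 1.487
Steady-state peak = C₀ × R = 5.41 × 1.487 = 8.045 mg/L

8.0 mg/L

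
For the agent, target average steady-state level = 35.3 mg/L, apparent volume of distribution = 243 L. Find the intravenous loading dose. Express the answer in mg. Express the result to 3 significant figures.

8580 mg

LD = Css × Vd = 35.3 × 243 = 8578 mg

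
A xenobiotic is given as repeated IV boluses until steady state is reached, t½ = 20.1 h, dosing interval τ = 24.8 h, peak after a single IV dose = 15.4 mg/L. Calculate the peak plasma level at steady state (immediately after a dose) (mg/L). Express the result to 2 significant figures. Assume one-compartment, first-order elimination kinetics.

k = ln2 / t½ = 0.693147 / 20.1 = 0.03448 h⁻¹
e^(−kτ) = e^(−0.03448 × 24.8) = 0.4252
Accumulation ratio R = 1 / (1 − e^(−kτ)) = 1 / (1 − 0.4252) = 1.740
Steady-state peak = C₀ × R = 15.4 × 1.740 = 26.80 mg/L

27 mg/L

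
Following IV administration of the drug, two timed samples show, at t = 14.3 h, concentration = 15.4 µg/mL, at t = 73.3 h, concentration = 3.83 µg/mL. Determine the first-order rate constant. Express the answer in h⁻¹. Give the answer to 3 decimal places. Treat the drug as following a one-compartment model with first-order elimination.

0.024 h⁻¹

k = ln(C₁/C₂) / (t₂ − t₁) = ln(15.4/3.83) / (73.3 − 14.3)
  = 1.392 / 59.00 = 0.02359 h⁻¹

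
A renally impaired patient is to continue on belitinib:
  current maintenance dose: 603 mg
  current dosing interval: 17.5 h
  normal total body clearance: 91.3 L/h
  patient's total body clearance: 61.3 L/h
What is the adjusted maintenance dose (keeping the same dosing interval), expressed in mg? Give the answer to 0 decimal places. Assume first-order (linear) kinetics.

405 mg

To keep the same average steady-state level, dosing rate must scale with clearance.
CL ratio = 61.3 / 91.3 = 0.6714
New dose (same interval) = 603 × 0.6714 = 404.9 mg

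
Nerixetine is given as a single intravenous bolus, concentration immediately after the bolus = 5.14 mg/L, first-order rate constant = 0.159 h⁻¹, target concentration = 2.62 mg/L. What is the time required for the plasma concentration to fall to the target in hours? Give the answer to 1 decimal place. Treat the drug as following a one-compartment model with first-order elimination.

t = ln(C₀ / C) / k = ln(5.140 / 2.62) / 0.1590
  = ln(1.962) / 0.1590 = 0.6740 / 0.1590 = 4.239 h

4.2 h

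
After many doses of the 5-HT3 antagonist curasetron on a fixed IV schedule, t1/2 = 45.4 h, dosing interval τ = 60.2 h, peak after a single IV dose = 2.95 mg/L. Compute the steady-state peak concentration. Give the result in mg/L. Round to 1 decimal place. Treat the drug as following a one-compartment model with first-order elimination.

4.9 mg/L

k = ln2 / t½ = 0.693147 / 45.4 = 0.01527 h⁻¹
e^(−kτ) = e^(−0.01527 × 60.2) = 0.3988
Accumulation ratio R = 1 / (1 − e^(−kτ)) = 1 / (1 − 0.3988) = 1.663
Steady-state peak = C₀ × R = 2.95 × 1.663 = 4.906 mg/L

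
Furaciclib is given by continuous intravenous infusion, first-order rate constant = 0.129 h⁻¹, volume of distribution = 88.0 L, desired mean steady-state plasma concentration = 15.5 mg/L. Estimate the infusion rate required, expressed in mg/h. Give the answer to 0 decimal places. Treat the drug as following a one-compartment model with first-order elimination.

176 mg/h

CL = k × Vd = 0.1290 × 88.0 = 11.35 L/h
At steady state, infusion rate R₀ = Css × CL = 15.5 × 11.35 = 175.9 mg/h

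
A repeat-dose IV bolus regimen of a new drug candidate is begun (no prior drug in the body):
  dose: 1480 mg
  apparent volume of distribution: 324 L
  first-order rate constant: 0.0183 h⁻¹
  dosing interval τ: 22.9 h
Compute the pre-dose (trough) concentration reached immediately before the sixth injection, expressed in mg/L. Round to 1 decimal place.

C₀ per dose = Dose / Vd = 1480 / 324 = 4.568 mg/L
Fraction remaining after one interval: r = e^(−kτ) = e^(−0.01830 × 22.9) = 0.6577
Before dose 6, 5 doses have been given (aged 1τ, 2τ, 3τ, 4τ, 5τ).
C_trough = C₀ × (r + r² + … + r^5) = C₀ × r(1−r^5)/(1−r)
        = 4.568 × 0.6577 × (1 − 0.1231) / (1 − 0.6577) = 7.697 mg/L

7.7 mg/L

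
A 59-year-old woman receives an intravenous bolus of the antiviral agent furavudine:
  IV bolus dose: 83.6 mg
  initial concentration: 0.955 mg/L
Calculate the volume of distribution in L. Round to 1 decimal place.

87.5 L

Vd = Dose / C₀ = 83.60 / 0.955 = 87.54 L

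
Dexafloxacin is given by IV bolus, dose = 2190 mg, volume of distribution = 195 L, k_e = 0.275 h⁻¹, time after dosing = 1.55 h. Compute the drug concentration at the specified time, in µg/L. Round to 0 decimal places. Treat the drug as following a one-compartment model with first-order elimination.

C₀ = Dose / Vd = 2190 / 195 = 11.23 mg/L
C = C₀ · e^(−k·t) = 11.23 × e^(−0.2750 × 1.55)
  = 11.23 × 0.6530 = 7.333 mg/L
Convert: 7.333 mg/L × 1000 = 7333 µg/L

7333 µg/L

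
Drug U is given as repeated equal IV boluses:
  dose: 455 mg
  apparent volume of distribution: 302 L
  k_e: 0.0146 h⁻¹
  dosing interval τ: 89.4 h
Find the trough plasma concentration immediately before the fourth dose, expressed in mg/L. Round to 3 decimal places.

0.549 mg/L

C₀ per dose = Dose / Vd = 455 / 302 = 1.507 mg/L
Fraction remaining after one interval: r = e^(−kτ) = e^(−0.01460 × 89.4) = 0.2711
Before dose 4, 3 doses have been given (aged 1τ, 2τ, 3τ).
C_trough = C₀ × (r + r² + … + r^3) = C₀ × r(1−r^3)/(1−r)
        = 1.507 × 0.2711 × (1 − 0.01992) / (1 − 0.2711) = 0.5493 mg/L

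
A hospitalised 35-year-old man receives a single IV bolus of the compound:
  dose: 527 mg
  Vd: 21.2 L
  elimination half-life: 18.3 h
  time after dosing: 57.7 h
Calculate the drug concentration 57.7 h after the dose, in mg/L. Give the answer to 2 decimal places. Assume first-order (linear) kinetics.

C₀ = Dose / Vd = 527.0 / 21.2 = 24.86 mg/L
k = ln2 / t½ = 0.693147 / 18.3 = 0.03788 h⁻¹
C = C₀ · e^(−k·t) = 24.86 × e^(−0.03788 × 57.7)
  = 24.86 × 0.1124 = 2.794 mg/L

2.79 mg/L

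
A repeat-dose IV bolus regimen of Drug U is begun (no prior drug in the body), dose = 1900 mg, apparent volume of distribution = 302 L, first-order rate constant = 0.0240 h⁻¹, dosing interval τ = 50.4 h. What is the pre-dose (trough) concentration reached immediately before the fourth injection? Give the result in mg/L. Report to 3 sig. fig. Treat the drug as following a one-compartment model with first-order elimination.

C₀ per dose = Dose / Vd = 1900 / 302 = 6.291 mg/L
Fraction remaining after one interval: r = e^(−kτ) = e^(−0.02400 × 50.4) = 0.2983
Before dose 4, 3 doses have been given (aged 1τ, 2τ, 3τ).
C_trough = C₀ × (r + r² + … + r^3) = C₀ × r(1−r^3)/(1−r)
        = 6.291 × 0.2983 × (1 − 0.02654) / (1 − 0.2983) = 2.603 mg/L

2.60 mg/L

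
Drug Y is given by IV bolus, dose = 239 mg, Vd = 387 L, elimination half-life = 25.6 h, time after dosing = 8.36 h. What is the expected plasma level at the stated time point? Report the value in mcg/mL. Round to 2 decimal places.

0.49 mcg/mL

C₀ = Dose / Vd = 239.0 / 387 = 0.6176 mg/L
k = ln2 / t½ = 0.693147 / 25.6 = 0.02708 h⁻¹
C = C₀ · e^(−k·t) = 0.6176 × e^(−0.02708 × 8.36)
  = 0.6176 × 0.7974 = 0.4925 mg/L
(0.4925 mg/L = 0.4925 mcg/mL)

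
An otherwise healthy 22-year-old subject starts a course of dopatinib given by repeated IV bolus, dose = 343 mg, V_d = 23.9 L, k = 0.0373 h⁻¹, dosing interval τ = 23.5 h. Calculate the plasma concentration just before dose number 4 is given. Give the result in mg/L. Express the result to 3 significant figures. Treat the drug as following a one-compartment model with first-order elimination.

C₀ per dose = Dose / Vd = 343 / 23.9 = 14.35 mg/L
Fraction remaining after one interval: r = e^(−kτ) = e^(−0.03730 × 23.5) = 0.4162
Before dose 4, 3 doses have been given (aged 1τ, 2τ, 3τ).
C_trough = C₀ × (r + r² + … + r^3) = C₀ × r(1−r^3)/(1−r)
        = 14.35 × 0.4162 × (1 − 0.07210) / (1 − 0.4162) = 9.493 mg/L

9.49 mg/L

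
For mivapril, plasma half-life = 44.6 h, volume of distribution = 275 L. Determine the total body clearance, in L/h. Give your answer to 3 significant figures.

4.27 L/h

k = ln2 / t½ = 0.693147 / 44.6 = 0.01554 h⁻¹
CL = k × Vd = 0.01554 × 275 = 4.274 L/h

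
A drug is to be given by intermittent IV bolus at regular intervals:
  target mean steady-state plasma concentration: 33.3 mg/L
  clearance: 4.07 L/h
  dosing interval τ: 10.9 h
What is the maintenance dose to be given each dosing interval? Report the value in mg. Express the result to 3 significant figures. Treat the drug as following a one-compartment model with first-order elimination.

At steady state, Dose/τ = Css × CL.
Dose = Css × CL × τ = 33.3 × 4.070 × 10.9 = 1477 mg

1480 mg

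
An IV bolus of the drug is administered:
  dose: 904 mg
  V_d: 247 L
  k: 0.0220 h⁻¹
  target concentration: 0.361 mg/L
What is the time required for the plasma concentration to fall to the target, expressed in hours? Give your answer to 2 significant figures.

110 h

C₀ = Dose / Vd = 904.0 / 247 = 3.660 mg/L
t = ln(C₀ / C) / k = ln(3.660 / 0.361) / 0.02200
  = ln(10.14) / 0.02200 = 2.316 / 0.02200 = 105.3 h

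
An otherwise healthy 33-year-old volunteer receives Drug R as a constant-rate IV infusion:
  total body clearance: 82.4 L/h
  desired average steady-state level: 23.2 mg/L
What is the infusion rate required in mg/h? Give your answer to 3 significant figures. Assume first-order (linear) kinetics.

At steady state, infusion rate R₀ = Css × CL = 23.2 × 82.40 = 1912 mg/h

1910 mg/h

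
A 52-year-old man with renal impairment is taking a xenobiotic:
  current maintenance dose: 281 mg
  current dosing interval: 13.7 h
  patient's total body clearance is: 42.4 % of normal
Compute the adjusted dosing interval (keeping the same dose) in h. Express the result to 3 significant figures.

32.3 h

To keep the same average steady-state level, dosing rate must scale with clearance.
CL ratio = 42.4 / 100 = 0.4240
New interval (same dose) = 13.7 / 0.4240 = 32.31 h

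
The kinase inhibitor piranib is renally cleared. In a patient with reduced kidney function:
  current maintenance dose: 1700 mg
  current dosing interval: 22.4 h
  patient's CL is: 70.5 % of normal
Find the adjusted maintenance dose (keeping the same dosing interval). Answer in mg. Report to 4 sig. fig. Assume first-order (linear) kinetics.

1199 mg

To keep the same average steady-state level, dosing rate must scale with clearance.
CL ratio = 70.5 / 100 = 0.7050
New dose (same interval) = 1700 × 0.7050 = 1199 mg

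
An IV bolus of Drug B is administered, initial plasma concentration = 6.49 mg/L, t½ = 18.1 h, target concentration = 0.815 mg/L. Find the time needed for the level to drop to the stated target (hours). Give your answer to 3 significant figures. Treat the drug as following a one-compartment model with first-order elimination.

k = ln2 / t½ = 0.693147 / 18.1 = 0.03830 h⁻¹
t = ln(C₀ / C) / k = ln(6.490 / 0.815) / 0.03830
  = ln(7.963) / 0.03830 = 2.075 / 0.03830 = 54.18 h

54.2 h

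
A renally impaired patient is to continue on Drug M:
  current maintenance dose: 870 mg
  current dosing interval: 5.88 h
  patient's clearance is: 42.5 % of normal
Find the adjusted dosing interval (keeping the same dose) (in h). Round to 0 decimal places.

To keep the same average steady-state level, dosing rate must scale with clearance.
CL ratio = 42.5 / 100 = 0.4250
New interval (same dose) = 5.88 / 0.4250 = 13.84 h

14 h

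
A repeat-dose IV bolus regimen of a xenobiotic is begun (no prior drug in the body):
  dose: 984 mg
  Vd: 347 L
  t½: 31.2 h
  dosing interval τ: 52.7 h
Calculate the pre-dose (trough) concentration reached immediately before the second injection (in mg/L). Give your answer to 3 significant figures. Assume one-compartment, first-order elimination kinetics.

0.879 mg/L

C₀ per dose = Dose / Vd = 984 / 347 = 2.836 mg/L
k = ln2 / t½ = 0.693147 / 31.2 = 0.02222 h⁻¹
Fraction remaining after one interval: r = e^(−kτ) = e^(−0.02222 × 52.7) = 0.3101
Before dose 2, 1 dose has been given (aged 1τ).
C_trough = C₀ × r = 2.836 × 0.3101 = 0.8794 mg/L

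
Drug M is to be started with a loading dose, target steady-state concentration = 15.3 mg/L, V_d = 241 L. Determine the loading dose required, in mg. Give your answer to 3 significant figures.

LD = Css × Vd = 15.3 × 241 = 3687 mg

3690 mg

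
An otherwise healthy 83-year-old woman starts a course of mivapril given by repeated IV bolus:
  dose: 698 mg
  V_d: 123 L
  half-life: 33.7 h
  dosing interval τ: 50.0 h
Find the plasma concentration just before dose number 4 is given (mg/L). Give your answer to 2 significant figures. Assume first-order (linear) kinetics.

3.0 mg/L

C₀ per dose = Dose / Vd = 698 / 123 = 5.675 mg/L
k = ln2 / t½ = 0.693147 / 33.7 = 0.02057 h⁻¹
Fraction remaining after one interval: r = e^(−kτ) = e^(−0.02057 × 50.0) = 0.3575
Before dose 4, 3 doses have been given (aged 1τ, 2τ, 3τ).
C_trough = C₀ × (r + r² + … + r^3) = C₀ × r(1−r^3)/(1−r)
        = 5.675 × 0.3575 × (1 − 0.04569) / (1 − 0.3575) = 3.013 mg/L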